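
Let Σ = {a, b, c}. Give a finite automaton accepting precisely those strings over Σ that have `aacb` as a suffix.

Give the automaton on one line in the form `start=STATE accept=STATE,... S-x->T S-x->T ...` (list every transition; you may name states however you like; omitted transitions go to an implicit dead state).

start=S0 accept=S4 S0-a->S1 S0-b->S0 S0-c->S0 S1-a->S2 S1-b->S0 S1-c->S0 S2-a->S2 S2-b->S0 S2-c->S3 S3-a->S1 S3-b->S4 S3-c->S0 S4-a->S1 S4-b->S0 S4-c->S0

Remember how much of `aacb` the current input suffix matches. State S0 means no match yet; S1 means the last symbol is `a`; S2 means the last 2 symbols are `aa`; S3 means the last 3 symbols are `aac`; S4 means the last 4 symbols are `aacb`. Only S4 accepts. On a mismatch, fall back to the longest proper suffix that is still a prefix of `aacb`.
5 states suffice.
        a   b   c  
>  S0   S1  S0  S0 
   S1   S2  S0  S0 
   S2   S2  S0  S3 
   S3   S1  S4  S0 
 * S4   S1  S0  S0 
(> = start, * = accepting)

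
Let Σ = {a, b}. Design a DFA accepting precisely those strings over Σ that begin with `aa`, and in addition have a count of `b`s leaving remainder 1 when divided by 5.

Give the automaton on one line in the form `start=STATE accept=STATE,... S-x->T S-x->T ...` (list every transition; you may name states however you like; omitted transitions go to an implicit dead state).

Run two small machines in parallel and take their product. The first has 4 states tracking whether the input so far still matches the prefix `aa`; the second has 5 states tracking the count of `b`s modulo 5. A product state is a pair (one from each), accepting exactly when both do. Equivalent product states are then merged.
8 states suffice.
        a   b  
>  S0   S1  S2 
   S1   S3  S2 
   S2   S2  S2 
   S3   S3  S4 
 * S4   S4  S5 
   S5   S5  S6 
   S6   S6  S7 
   S7   S7  S3 
(> = start, * = accepting)

start=S0 accept=S4 S0-a->S1 S0-b->S2 S1-a->S3 S1-b->S2 S2-a->S2 S2-b->S2 S3-a->S3 S3-b->S4 S4-a->S4 S4-b->S5 S5-a->S5 S5-b->S6 S6-a->S6 S6-b->S7 S7-a->S7 S7-b->S3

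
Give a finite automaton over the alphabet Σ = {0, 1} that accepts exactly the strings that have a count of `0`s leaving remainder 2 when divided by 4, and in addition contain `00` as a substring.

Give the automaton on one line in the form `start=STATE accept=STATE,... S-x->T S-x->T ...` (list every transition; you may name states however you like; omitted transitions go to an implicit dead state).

Handle the two conditions separately and then intersect. The first has 4 states tracking the count of `0`s modulo 4; the second has 3 states tracking whether and how much of `00` has been seen. A product state is a pair (one from each), accepting exactly when both do.
With 12 states:
          0    1  
>  s0     s1   s0 
   s1     s2   s3 
 * s2     s4   s2 
   s3     s5   s3 
   s4     s6   s4 
   s5     s4   s7 
   s6     s8   s6 
   s7     s9   s7 
   s8     s2   s8 
   s9     s6  s10 
   s10   s11  s10 
   s11    s8   s0 
(> = start, * = accepting)

start=s0 accept=s2 s0-0->s1 s0-1->s0 s1-0->s2 s1-1->s3 s2-0->s4 s2-1->s2 s3-0->s5 s3-1->s3 s4-0->s6 s4-1->s4 s5-0->s4 s5-1->s7 s6-0->s8 s6-1->s6 s7-0->s9 s7-1->s7 s8-0->s2 s8-1->s8 s9-0->s6 s9-1->s10 s10-0->s11 s10-1->s10 s11-0->s8 s11-1->s0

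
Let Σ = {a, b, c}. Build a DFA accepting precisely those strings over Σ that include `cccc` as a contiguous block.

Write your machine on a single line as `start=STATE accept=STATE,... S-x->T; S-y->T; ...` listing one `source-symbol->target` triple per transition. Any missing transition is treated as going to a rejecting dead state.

start=q0; accept=q4; q0-a->q0; q0-b->q0; q0-c->q1; q1-a->q0; q1-b->q0; q1-c->q2; q2-a->q0; q2-b->q0; q2-c->q3; q3-a->q0; q3-b->q0; q3-c->q4; q4-a->q4; q4-b->q4; q4-c->q4

Track how much of `cccc` has been matched so far: state q0 is no progress, q4 is the absorbing accept state reached once `cccc` has occurred. Intermediate states record partial matches; on a mismatch, fall back to the longest reusable overlap.
5 states suffice.
        a   b   c  
>  q0   q0  q0  q1 
   q1   q0  q0  q2 
   q2   q0  q0  q3 
   q3   q0  q0  q4 
 * q4   q4  q4  q4 
(> = start, * = accepting)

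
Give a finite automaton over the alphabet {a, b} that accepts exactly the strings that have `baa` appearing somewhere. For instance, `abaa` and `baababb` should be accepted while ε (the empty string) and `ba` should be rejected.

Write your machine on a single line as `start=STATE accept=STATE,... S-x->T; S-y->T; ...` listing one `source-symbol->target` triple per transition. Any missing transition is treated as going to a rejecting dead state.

States q0..q2 record the length of the longest prefix of `baa` that matches the current input suffix. Reaching q3 means `baa` has been seen, and we stay there forever. Accept from q3.
4 states suffice.
        a   b  
>  q0   q0  q1 
   q1   q2  q1 
   q2   q3  q1 
 * q3   q3  q3 
(> = start, * = accepting)

start=q0; accept=q3; q0-a->q0; q0-b->q1; q1-a->q2; q1-b->q1; q2-a->q3; q2-b->q1; q3-a->q3; q3-b->q3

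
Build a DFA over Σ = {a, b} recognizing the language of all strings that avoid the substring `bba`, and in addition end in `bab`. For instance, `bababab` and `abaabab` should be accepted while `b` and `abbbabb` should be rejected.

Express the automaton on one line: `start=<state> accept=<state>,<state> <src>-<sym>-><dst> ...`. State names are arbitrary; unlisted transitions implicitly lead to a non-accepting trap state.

Build one automaton per condition and run them in lockstep. One (4 states) tracks partial matches of the forbidden pattern `bba`; the other (4 states) tracks how much of the suffix `bab` has currently been matched. Each combined state is a pair, one component from each; accept when both components accept. After merging equivalent states the machine shrinks.
        a   b  
>  s0   s0  s1 
   s1   s2  s3 
   s2   s0  s4 
   s3   s3  s3 
 * s4   s2  s3 
(> = start, * = accepting)

start=s0 accept=s4 s0-a->s0 s0-b->s1 s1-a->s2 s1-b->s3 s2-a->s0 s2-b->s4 s3-a->s3 s3-b->s3 s4-a->s2 s4-b->s3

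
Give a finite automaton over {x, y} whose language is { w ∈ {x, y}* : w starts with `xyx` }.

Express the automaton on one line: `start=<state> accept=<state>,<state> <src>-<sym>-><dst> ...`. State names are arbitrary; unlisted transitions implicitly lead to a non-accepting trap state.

Walk along `xyx` while the input agrees: from q0 take `x` to q1, and so on. Any deviation drops to the rejecting sink q4. Once q3 is reached the prefix is confirmed and every continuation is accepted.
A 5-state machine:
        x   y  
>  q0   q1  q4 
   q1   q4  q2 
   q2   q3  q4 
 * q3   q3  q3 
   q4   q4  q4 
(> = start, * = accepting)

start=q0 accept=q3 q0-x->q1 q0-y->q4 q1-x->q4 q1-y->q2 q2-x->q3 q2-y->q4 q3-x->q3 q3-y->q3 q4-x->q4 q4-y->q4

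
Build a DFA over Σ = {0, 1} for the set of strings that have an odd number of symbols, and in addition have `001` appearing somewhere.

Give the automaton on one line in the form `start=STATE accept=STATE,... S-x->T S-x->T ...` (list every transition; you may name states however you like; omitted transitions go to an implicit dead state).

Handle the two conditions separately and then intersect. The first has 2 states tracking the input length modulo 2; the second has 4 states tracking whether and how much of `001` has been seen. A product state is a pair (one from each), accepting exactly when both do.
With 8 states:
       0  1 
>  A   B  C 
   B   D  A 
   C   E  A 
   D   F  G 
   E   F  C 
   F   D  H 
 * G   H  H 
   H   G  G 
(> = start, * = accepting)

start=A accept=G A-0->B A-1->C B-0->D B-1->A C-0->E C-1->A D-0->F D-1->G E-0->F E-1->C F-0->D F-1->H G-0->H G-1->H H-0->G H-1->G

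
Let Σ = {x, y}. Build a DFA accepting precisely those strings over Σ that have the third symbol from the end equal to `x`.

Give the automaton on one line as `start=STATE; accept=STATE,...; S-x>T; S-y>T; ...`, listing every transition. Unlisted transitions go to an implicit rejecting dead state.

A DFA must remember the last 3 symbols (since which symbol is third-to-last isn't known until the input ends). Use one state per possible window of the last ≤3 symbols; accept from those whose window starts with `x`.
A 15-state machine:
          x    y  
>  q0     q1   q2 
   q1     q3   q4 
   q2     q5   q6 
   q3     q7   q8 
   q4     q9  q10 
   q5    q11  q12 
   q6    q13  q14 
 * q7     q7   q8 
 * q8     q9  q10 
 * q9    q11  q12 
 * q10   q13  q14 
   q11    q7   q8 
   q12    q9  q10 
   q13   q11  q12 
   q14   q13  q14 
(> = start, * = accepting)

start=q0; accept=q7,q8,q9,q10; q0-x>q1; q0-y>q2; q1-x>q3; q1-y>q4; q2-x>q5; q2-y>q6; q3-x>q7; q3-y>q8; q4-x>q9; q4-y>q10; q5-x>q11; q5-y>q12; q6-x>q13; q6-y>q14; q7-x>q7; q7-y>q8; q8-x>q9; q8-y>q10; q9-x>q11; q9-y>q12; q10-x>q13; q10-y>q14; q11-x>q7; q11-y>q8; q12-x>q9; q12-y>q10; q13-x>q11; q13-y>q12; q14-x>q13; q14-y>q14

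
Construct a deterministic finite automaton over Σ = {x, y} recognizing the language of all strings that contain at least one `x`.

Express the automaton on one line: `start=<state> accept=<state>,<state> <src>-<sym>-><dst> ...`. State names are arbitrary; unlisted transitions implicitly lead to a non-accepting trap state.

Count `x`s, saturating at 2: state q0 means no `x` yet, q1 means one `x` seen, q2 means more than one. Each `x` increments (capped at q2); other symbols loop. Accept from {q1, q2}.
With 3 states:
        x   y  
>  q0   q1  q0 
 * q1   q2  q1 
 * q2   q2  q2 
(> = start, * = accepting)

start=q0 accept=q1,q2 q0-x->q1 q0-y->q0 q1-x->q2 q1-y->q1 q2-x->q2 q2-y->q2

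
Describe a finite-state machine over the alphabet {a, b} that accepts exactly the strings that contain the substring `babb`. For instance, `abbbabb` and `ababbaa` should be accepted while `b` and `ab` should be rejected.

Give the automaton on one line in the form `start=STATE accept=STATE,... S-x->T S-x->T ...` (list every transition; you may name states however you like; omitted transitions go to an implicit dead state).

start=S0 accept=S4 S0-a->S0 S0-b->S1 S1-a->S2 S1-b->S1 S2-a->S0 S2-b->S3 S3-a->S2 S3-b->S4 S4-a->S4 S4-b->S4

States S0..S3 record the length of the longest prefix of `babb` that matches the current input suffix. Reaching S4 means `babb` has been seen, and we stay there forever. Accept from S4.
        a   b  
>  S0   S0  S1 
   S1   S2  S1 
   S2   S0  S3 
   S3   S2  S4 
 * S4   S4  S4 
(> = start, * = accepting)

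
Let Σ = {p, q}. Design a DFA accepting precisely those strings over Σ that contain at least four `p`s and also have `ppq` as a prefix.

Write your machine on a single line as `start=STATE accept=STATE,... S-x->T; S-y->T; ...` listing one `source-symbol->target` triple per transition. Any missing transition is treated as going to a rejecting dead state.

Build one automaton per condition and run them in lockstep. The first has 6 states tracking the count of `p`s, saturating at 5; the second has 5 states tracking whether the input so far still matches the prefix `ppq`. A product state is a pair (one from each), accepting exactly when both do. Equivalent product states are then merged.
With 7 states:
        p   q  
>  s0   s1  s2 
   s1   s3  s2 
   s2   s2  s2 
   s3   s2  s4 
   s4   s5  s4 
   s5   s6  s5 
 * s6   s6  s6 
(> = start, * = accepting)

start=s0; accept=s6; s0-p->s1; s0-q->s2; s1-p->s3; s1-q->s2; s2-p->s2; s2-q->s2; s3-p->s2; s3-q->s4; s4-p->s5; s4-q->s4; s5-p->s6; s5-q->s5; s6-p->s6; s6-q->s6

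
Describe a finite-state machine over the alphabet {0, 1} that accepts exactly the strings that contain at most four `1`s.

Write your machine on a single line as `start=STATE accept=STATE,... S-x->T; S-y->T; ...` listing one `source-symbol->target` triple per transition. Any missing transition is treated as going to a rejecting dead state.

Only the number of `1`s matters, and only up to 5. Make a chain A → B → C → D → E → F advanced by each `1` (with F absorbing); every other symbol self-loops. The accepting set is {A, B, C, D, E}.
With 6 states:
       0  1 
>* A   A  B 
 * B   B  C 
 * C   C  D 
 * D   D  E 
 * E   E  F 
   F   F  F 
(> = start, * = accepting)

start=A; accept=A,B,C,D,E; A-0->A; A-1->B; B-0->B; B-1->C; C-0->C; C-1->D; D-0->D; D-1->E; E-0->E; E-1->F; F-0->F; F-1->F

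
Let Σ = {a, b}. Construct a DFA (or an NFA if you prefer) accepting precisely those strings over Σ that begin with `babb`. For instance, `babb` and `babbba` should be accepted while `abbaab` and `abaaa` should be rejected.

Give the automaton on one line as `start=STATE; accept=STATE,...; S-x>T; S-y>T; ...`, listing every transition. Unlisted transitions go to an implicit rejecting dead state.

start=q0; accept=q4; q0-a>q5; q0-b>q1; q1-a>q2; q1-b>q5; q2-a>q5; q2-b>q3; q3-a>q5; q3-b>q4; q4-a>q4; q4-b>q4; q5-a>q5; q5-b>q5

Check the first 4 symbols one by one: q0 through q3 record how many have matched `babb` so far; any wrong symbol goes to the dead state q5. After all 4 match we enter the accepting sink q4.
A 6-state machine:
        a   b  
>  q0   q5  q1 
   q1   q2  q5 
   q2   q5  q3 
   q3   q5  q4 
 * q4   q4  q4 
   q5   q5  q5 
(> = start, * = accepting)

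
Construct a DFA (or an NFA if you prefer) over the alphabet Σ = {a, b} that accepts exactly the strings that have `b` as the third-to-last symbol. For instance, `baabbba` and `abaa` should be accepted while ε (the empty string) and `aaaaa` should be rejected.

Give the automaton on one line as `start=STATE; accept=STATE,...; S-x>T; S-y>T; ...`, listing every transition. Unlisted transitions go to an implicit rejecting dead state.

start=s0; accept=s11,s12,s13,s14; s0-a>s1; s0-b>s2; s1-a>s3; s1-b>s4; s2-a>s5; s2-b>s6; s3-a>s7; s3-b>s8; s4-a>s9; s4-b>s10; s5-a>s11; s5-b>s12; s6-a>s13; s6-b>s14; s7-a>s7; s7-b>s8; s8-a>s9; s8-b>s10; s9-a>s11; s9-b>s12; s10-a>s13; s10-b>s14; s11-a>s7; s11-b>s8; s12-a>s9; s12-b>s10; s13-a>s11; s13-b>s12; s14-a>s13; s14-b>s14

Because acceptance depends on a position counted from the end, the machine has to buffer the most recent 3 symbols. Make each state the string of the last up-to-3 symbols read; on input `x` shift the window left and append `x`. Accept when the buffered window has length 3 and begins with `b`.
With 15 states:
          a    b  
>  s0     s1   s2 
   s1     s3   s4 
   s2     s5   s6 
   s3     s7   s8 
   s4     s9  s10 
   s5    s11  s12 
   s6    s13  s14 
   s7     s7   s8 
   s8     s9  s10 
   s9    s11  s12 
   s10   s13  s14 
 * s11    s7   s8 
 * s12    s9  s10 
 * s13   s11  s12 
 * s14   s13  s14 
(> = start, * = accepting)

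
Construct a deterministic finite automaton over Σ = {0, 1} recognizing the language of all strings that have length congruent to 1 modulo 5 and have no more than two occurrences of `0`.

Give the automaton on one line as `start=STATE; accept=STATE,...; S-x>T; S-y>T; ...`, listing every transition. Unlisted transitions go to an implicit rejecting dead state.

start=S0; accept=S1,S2,S15; S0-0>S1; S0-1>S2; S1-0>S3; S1-1>S4; S2-0>S4; S2-1>S5; S3-0>S6; S3-1>S7; S4-0>S7; S4-1>S8; S5-0>S8; S5-1>S9; S6-0>S6; S6-1>S6; S7-0>S6; S7-1>S10; S8-0>S10; S8-1>S11; S9-0>S11; S9-1>S12; S10-0>S6; S10-1>S13; S11-0>S13; S11-1>S14; S12-0>S14; S12-1>S0; S13-0>S6; S13-1>S15; S14-0>S15; S14-1>S1; S15-0>S6; S15-1>S3

Build one automaton per condition and run them in lockstep. One (5 states) tracks the input length modulo 5; the other (4 states) tracks the count of `0`s, saturating at 3. Each combined state is a pair, one component from each; accept when both components accept. After merging equivalent states the machine shrinks.
With 16 states:
          0    1  
>  S0     S1   S2 
 * S1     S3   S4 
 * S2     S4   S5 
   S3     S6   S7 
   S4     S7   S8 
   S5     S8   S9 
   S6     S6   S6 
   S7     S6  S10 
   S8    S10  S11 
   S9    S11  S12 
   S10    S6  S13 
   S11   S13  S14 
   S12   S14   S0 
   S13    S6  S15 
   S14   S15   S1 
 * S15    S6   S3 
(> = start, * = accepting)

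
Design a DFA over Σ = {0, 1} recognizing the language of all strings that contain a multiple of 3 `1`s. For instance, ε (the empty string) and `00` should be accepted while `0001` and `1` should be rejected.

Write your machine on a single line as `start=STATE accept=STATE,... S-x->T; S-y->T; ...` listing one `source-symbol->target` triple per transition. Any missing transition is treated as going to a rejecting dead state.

The only thing that matters is how many `1`s have appeared, reduced mod 3. Use one state per residue: q0 for 0, …, q2 for 2. Reading `1` moves to the next residue; anything else stays put. q0 is accepting.
3 states suffice.
        0   1  
>* q0   q0  q1 
   q1   q1  q2 
   q2   q2  q0 
(> = start, * = accepting)

start=q0; accept=q0; q0-0->q0; q0-1->q1; q1-0->q1; q1-1->q2; q2-0->q2; q2-1->q0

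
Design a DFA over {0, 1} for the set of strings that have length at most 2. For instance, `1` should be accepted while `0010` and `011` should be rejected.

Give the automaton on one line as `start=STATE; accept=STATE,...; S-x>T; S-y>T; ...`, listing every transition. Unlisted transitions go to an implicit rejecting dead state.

We only need to distinguish lengths 0, 1, …, 2, and '>2'. Chain q0 → q1 → q2 → q3 on every symbol, with q3 looping. Accepting states: {q0, q1, q2}.
With 4 states:
        0   1  
>* q0   q1  q1 
 * q1   q2  q2 
 * q2   q3  q3 
   q3   q3  q3 
(> = start, * = accepting)

start=q0; accept=q0,q1,q2; q0-0>q1; q0-1>q1; q1-0>q2; q1-1>q2; q2-0>q3; q2-1>q3; q3-0>q3; q3-1>q3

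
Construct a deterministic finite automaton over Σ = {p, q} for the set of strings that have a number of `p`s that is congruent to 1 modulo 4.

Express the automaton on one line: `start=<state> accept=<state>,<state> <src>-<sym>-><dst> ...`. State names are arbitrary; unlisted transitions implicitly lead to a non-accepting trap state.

start=s0 accept=s1 s0-p->s1 s0-q->s0 s1-p->s2 s1-q->s1 s2-p->s3 s2-q->s2 s3-p->s0 s3-q->s3

The only thing that matters is how many `p`s have appeared, reduced mod 4. Use one state per residue: s0 for 0, …, s3 for 3. Reading `p` moves to the next residue; anything else stays put. s1 is accepting.
A 4-state machine:
        p   q  
>  s0   s1  s0 
 * s1   s2  s1 
   s2   s3  s2 
   s3   s0  s3 
(> = start, * = accepting)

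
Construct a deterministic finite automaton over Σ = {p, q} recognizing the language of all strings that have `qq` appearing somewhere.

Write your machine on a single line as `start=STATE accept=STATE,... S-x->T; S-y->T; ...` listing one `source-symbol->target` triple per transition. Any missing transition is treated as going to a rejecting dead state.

Track how much of `qq` has been matched so far: state A is no progress, C is the absorbing accept state reached once `qq` has occurred. Intermediate states record partial matches; on a mismatch, fall back to the longest reusable overlap.
       p  q 
>  A   A  B 
   B   A  C 
 * C   C  C 
(> = start, * = accepting)

start=A; accept=C; A-p->A; A-q->B; B-p->A; B-q->C; C-p->C; C-q->C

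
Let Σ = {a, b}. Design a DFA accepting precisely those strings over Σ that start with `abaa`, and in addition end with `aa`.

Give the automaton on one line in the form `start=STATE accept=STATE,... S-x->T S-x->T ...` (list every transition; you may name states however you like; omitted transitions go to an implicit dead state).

Build one automaton per condition and run them in lockstep. The first has 6 states tracking whether the input so far still matches the prefix `abaa`; the second has 3 states tracking how much of the suffix `aa` has currently been matched. A product state is a pair (one from each), accepting exactly when both do.
        a   b  
>  q0   q1  q2 
   q1   q3  q4 
   q2   q5  q2 
   q3   q3  q2 
   q4   q6  q2 
   q5   q3  q2 
   q6   q7  q2 
 * q7   q7  q8 
   q8   q9  q8 
   q9   q7  q8 
(> = start, * = accepting)

start=q0 accept=q7 q0-a->q1 q0-b->q2 q1-a->q3 q1-b->q4 q2-a->q5 q2-b->q2 q3-a->q3 q3-b->q2 q4-a->q6 q4-b->q2 q5-a->q3 q5-b->q2 q6-a->q7 q6-b->q2 q7-a->q7 q7-b->q8 q8-a->q9 q8-b->q8 q9-a->q7 q9-b->q8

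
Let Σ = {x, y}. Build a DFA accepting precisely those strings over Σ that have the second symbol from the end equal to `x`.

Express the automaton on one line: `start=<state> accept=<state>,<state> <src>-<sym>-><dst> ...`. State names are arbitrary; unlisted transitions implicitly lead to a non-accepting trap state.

start=s0 accept=s3,s4 s0-x->s1 s0-y->s2 s1-x->s3 s1-y->s4 s2-x->s5 s2-y->s6 s3-x->s3 s3-y->s4 s4-x->s5 s4-y->s6 s5-x->s3 s5-y->s4 s6-x->s5 s6-y->s6

A DFA must remember the last 2 symbols (since which symbol is second-to-last isn't known until the input ends). Use one state per possible window of the last ≤2 symbols; accept from those whose window starts with `x`.
A 7-state machine:
        x   y  
>  s0   s1  s2 
   s1   s3  s4 
   s2   s5  s6 
 * s3   s3  s4 
 * s4   s5  s6 
   s5   s3  s4 
   s6   s5  s6 
(> = start, * = accepting)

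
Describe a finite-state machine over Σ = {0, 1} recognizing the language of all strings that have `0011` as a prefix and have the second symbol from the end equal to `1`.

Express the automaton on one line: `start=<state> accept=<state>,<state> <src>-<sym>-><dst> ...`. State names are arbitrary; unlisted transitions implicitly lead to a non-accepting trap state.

Run two small machines in parallel and take their product. The first has 6 states tracking whether the input so far still matches the prefix `0011`; the second has 7 states tracking the last 2 symbols read. A product state is a pair (one from each), accepting exactly when both do. After merging equivalent states the machine shrinks.
A 9-state machine:
        0   1  
>  q0   q1  q2 
   q1   q3  q2 
   q2   q2  q2 
   q3   q2  q4 
   q4   q2  q5 
 * q5   q6  q5 
 * q6   q7  q8 
   q7   q7  q8 
   q8   q6  q5 
(> = start, * = accepting)

start=q0 accept=q5,q6 q0-0->q1 q0-1->q2 q1-0->q3 q1-1->q2 q2-0->q2 q2-1->q2 q3-0->q2 q3-1->q4 q4-0->q2 q4-1->q5 q5-0->q6 q5-1->q5 q6-0->q7 q6-1->q8 q7-0->q7 q7-1->q8 q8-0->q6 q8-1->q5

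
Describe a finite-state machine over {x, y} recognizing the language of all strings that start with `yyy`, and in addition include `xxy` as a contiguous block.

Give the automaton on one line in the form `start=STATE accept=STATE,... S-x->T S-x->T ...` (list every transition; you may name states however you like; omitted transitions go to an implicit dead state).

Handle the two conditions separately and then intersect. The first has 5 states tracking whether the input so far still matches the prefix `yyy`; the second has 4 states tracking whether and how much of `xxy` has been seen. A product state is a pair (one from each), accepting exactly when both do.
An 11-state machine:
          x    y  
>  q0     q1   q2 
   q1     q3   q4 
   q2     q1   q5 
   q3     q3   q6 
   q4     q1   q4 
   q5     q1   q7 
   q6     q6   q6 
   q7     q8   q7 
   q8     q9   q7 
   q9     q9  q10 
 * q10   q10  q10 
(> = start, * = accepting)

start=q0 accept=q10 q0-x->q1 q0-y->q2 q1-x->q3 q1-y->q4 q2-x->q1 q2-y->q5 q3-x->q3 q3-y->q6 q4-x->q1 q4-y->q4 q5-x->q1 q5-y->q7 q6-x->q6 q6-y->q6 q7-x->q8 q7-y->q7 q8-x->q9 q8-y->q7 q9-x->q9 q9-y->q10 q10-x->q10 q10-y->q10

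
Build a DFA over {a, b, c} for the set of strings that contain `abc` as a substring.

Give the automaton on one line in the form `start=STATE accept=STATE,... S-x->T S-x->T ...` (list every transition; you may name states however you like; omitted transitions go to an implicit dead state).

start=q0 accept=q3 q0-a->q1 q0-b->q0 q0-c->q0 q1-a->q1 q1-b->q2 q1-c->q0 q2-a->q1 q2-b->q0 q2-c->q3 q3-a->q3 q3-b->q3 q3-c->q3

Track how much of `abc` has been matched so far: state q0 is no progress, q3 is the absorbing accept state reached once `abc` has occurred. Intermediate states record partial matches; on a mismatch, fall back to the longest reusable overlap.
        a   b   c  
>  q0   q1  q0  q0 
   q1   q1  q2  q0 
   q2   q1  q0  q3 
 * q3   q3  q3  q3 
(> = start, * = accepting)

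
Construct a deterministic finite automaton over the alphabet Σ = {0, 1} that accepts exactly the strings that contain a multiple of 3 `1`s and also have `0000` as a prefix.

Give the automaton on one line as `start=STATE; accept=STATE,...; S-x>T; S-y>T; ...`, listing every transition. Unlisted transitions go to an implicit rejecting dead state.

start=A; accept=F; A-0>B; A-1>C; B-0>D; B-1>C; C-0>C; C-1>C; D-0>E; D-1>C; E-0>F; E-1>C; F-0>F; F-1>G; G-0>G; G-1>H; H-0>H; H-1>F

Run two small machines in parallel and take their product. One (3 states) tracks the count of `1`s modulo 3; the other (6 states) tracks whether the input so far still matches the prefix `0000`. Each combined state is a pair, one component from each; accept when both components accept. Minimizing collapses redundant product states.
With 8 states:
       0  1 
>  A   B  C 
   B   D  C 
   C   C  C 
   D   E  C 
   E   F  C 
 * F   F  G 
   G   G  H 
   H   H  F 
(> = start, * = accepting)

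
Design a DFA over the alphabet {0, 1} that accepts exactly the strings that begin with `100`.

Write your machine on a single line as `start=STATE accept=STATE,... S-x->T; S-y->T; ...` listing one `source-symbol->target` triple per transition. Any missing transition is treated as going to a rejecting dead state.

start=q0; accept=q3; q0-0->q4; q0-1->q1; q1-0->q2; q1-1->q4; q2-0->q3; q2-1->q4; q3-0->q3; q3-1->q3; q4-0->q4; q4-1->q4

Check the first 3 symbols one by one: q0 through q2 record how many have matched `100` so far; any wrong symbol goes to the dead state q4. After all 3 match we enter the accepting sink q3.
5 states suffice.
        0   1  
>  q0   q4  q1 
   q1   q2  q4 
   q2   q3  q4 
 * q3   q3  q3 
   q4   q4  q4 
(> = start, * = accepting)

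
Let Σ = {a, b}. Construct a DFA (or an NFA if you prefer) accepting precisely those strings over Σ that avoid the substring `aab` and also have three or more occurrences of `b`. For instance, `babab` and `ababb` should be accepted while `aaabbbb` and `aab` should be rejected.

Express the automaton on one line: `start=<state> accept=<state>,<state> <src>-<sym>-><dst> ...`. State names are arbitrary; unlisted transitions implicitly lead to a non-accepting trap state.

Handle the two conditions separately and then intersect. The first has 4 states tracking partial matches of the forbidden pattern `aab`; the second has 5 states tracking the count of `b`s, saturating at 4. A product state is a pair (one from each), accepting exactly when both do. Equivalent product states are then merged.
A 10-state machine:
        a   b  
>  q0   q1  q2 
   q1   q3  q2 
   q2   q4  q5 
   q3   q3  q3 
   q4   q3  q5 
   q5   q6  q7 
   q6   q3  q7 
 * q7   q8  q7 
 * q8   q9  q7 
 * q9   q9  q3 
(> = start, * = accepting)

start=q0 accept=q7,q8,q9 q0-a->q1 q0-b->q2 q1-a->q3 q1-b->q2 q2-a->q4 q2-b->q5 q3-a->q3 q3-b->q3 q4-a->q3 q4-b->q5 q5-a->q6 q5-b->q7 q6-a->q3 q6-b->q7 q7-a->q8 q7-b->q7 q8-a->q9 q8-b->q7 q9-a->q9 q9-b->q3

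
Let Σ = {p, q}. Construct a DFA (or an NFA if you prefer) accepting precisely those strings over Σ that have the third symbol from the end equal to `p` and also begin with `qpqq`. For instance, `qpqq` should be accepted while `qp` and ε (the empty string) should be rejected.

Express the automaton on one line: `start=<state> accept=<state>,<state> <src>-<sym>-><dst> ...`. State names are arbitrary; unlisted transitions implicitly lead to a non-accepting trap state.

Build one automaton per condition and run them in lockstep. One (15 states) tracks the last 3 symbols read; the other (6 states) tracks whether the input so far still matches the prefix `qpqq`. Each combined state is a pair, one component from each; accept when both components accept. After merging equivalent states the machine shrinks.
With 13 states:
       p  q 
>  A   B  C 
   B   B  B 
   C   D  B 
   D   B  E 
   E   B  F 
 * F   G  H 
   G   I  J 
   H   G  H 
   I   K  L 
   J   M  F 
 * K   K  L 
 * L   M  F 
 * M   I  J 
(> = start, * = accepting)

start=A accept=F,K,L,M A-p->B A-q->C B-p->B B-q->B C-p->D C-q->B D-p->B D-q->E E-p->B E-q->F F-p->G F-q->H G-p->I G-q->J H-p->G H-q->H I-p->K I-q->L J-p->M J-q->F K-p->K K-q->L L-p->M L-q->F M-p->I M-q->J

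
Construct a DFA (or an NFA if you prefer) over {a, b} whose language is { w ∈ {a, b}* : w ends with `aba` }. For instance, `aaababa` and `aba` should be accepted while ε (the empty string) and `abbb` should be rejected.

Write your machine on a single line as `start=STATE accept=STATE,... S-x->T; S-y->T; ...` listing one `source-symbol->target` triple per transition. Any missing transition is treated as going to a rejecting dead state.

start=S0; accept=S3; S0-a->S1; S0-b->S0; S1-a->S1; S1-b->S2; S2-a->S3; S2-b->S0; S3-a->S1; S3-b->S2

Let each state record the length of the longest suffix of the input read so far that is also a prefix of `aba`. S1 means the last symbol is `a`; S2 means the last 2 symbols are `ab`; S3 means the last 3 symbols are `aba`. Accept only at S3, where the string currently ends in `aba`.
        a   b  
>  S0   S1  S0 
   S1   S1  S2 
   S2   S3  S0 
 * S3   S1  S2 
(> = start, * = accepting)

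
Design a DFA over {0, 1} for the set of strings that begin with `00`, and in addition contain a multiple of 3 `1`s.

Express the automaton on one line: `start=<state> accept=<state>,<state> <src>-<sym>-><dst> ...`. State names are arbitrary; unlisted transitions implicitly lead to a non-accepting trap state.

start=A accept=D A-0->B A-1->C B-0->D B-1->C C-0->C C-1->C D-0->D D-1->E E-0->E E-1->F F-0->F F-1->D

Build one automaton per condition and run them in lockstep. One (4 states) tracks whether the input so far still matches the prefix `00`; the other (3 states) tracks the count of `1`s modulo 3. Each combined state is a pair, one component from each; accept when both components accept. Minimizing collapses redundant product states.
6 states suffice.
       0  1 
>  A   B  C 
   B   D  C 
   C   C  C 
 * D   D  E 
   E   E  F 
   F   F  D 
(> = start, * = accepting)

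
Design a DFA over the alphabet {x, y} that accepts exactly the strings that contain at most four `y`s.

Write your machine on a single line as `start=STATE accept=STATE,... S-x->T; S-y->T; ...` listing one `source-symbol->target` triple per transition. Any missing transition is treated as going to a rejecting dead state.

start=q0; accept=q0,q1,q2,q3,q4; q0-x->q0; q0-y->q1; q1-x->q1; q1-y->q2; q2-x->q2; q2-y->q3; q3-x->q3; q3-y->q4; q4-x->q4; q4-y->q5; q5-x->q5; q5-y->q5

Count `y`s, saturating at 5: states q0 through q4 mean 0 through 4 `y`s seen; q5 means more than 4. Each `y` increments (capped at q5); other symbols loop. Accept from {q0, q1, q2, q3, q4}.
        x   y  
>* q0   q0  q1 
 * q1   q1  q2 
 * q2   q2  q3 
 * q3   q3  q4 
 * q4   q4  q5 
   q5   q5  q5 
(> = start, * = accepting)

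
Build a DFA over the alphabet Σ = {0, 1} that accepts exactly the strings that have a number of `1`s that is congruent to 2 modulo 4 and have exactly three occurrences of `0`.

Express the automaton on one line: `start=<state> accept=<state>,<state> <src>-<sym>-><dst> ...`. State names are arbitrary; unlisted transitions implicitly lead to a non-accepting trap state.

Handle the two conditions separately and then intersect. The first has 4 states tracking the count of `1`s modulo 4; the second has 5 states tracking the count of `0`s, saturating at 4. A product state is a pair (one from each), accepting exactly when both do.
A 20-state machine:
          0    1  
>  q0     q1   q2 
   q1     q3   q4 
   q2     q4   q5 
   q3     q6   q7 
   q4     q7   q8 
   q5     q8   q9 
   q6    q10  q11 
   q7    q11  q12 
   q8    q12  q13 
   q9    q13   q0 
   q10   q10  q14 
   q11   q14  q15 
   q12   q15  q16 
   q13   q16   q1 
   q14   q14  q17 
 * q15   q17  q18 
   q16   q18   q3 
   q17   q17  q19 
   q18   q19   q6 
   q19   q19  q10 
(> = start, * = accepting)

start=q0 accept=q15 q0-0->q1 q0-1->q2 q1-0->q3 q1-1->q4 q2-0->q4 q2-1->q5 q3-0->q6 q3-1->q7 q4-0->q7 q4-1->q8 q5-0->q8 q5-1->q9 q6-0->q10 q6-1->q11 q7-0->q11 q7-1->q12 q8-0->q12 q8-1->q13 q9-0->q13 q9-1->q0 q10-0->q10 q10-1->q14 q11-0->q14 q11-1->q15 q12-0->q15 q12-1->q16 q13-0->q16 q13-1->q1 q14-0->q14 q14-1->q17 q15-0->q17 q15-1->q18 q16-0->q18 q16-1->q3 q17-0->q17 q17-1->q19 q18-0->q19 q18-1->q6 q19-0->q19 q19-1->q10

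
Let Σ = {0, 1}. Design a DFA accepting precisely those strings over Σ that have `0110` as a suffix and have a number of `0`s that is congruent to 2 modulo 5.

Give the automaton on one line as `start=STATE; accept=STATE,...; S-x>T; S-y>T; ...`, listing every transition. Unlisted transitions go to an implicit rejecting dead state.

start=S0; accept=S7; S0-0>S1; S0-1>S0; S1-0>S2; S1-1>S3; S2-0>S4; S2-1>S2; S3-0>S2; S3-1>S5; S4-0>S6; S4-1>S4; S5-0>S7; S5-1>S8; S6-0>S0; S6-1>S6; S7-0>S4; S7-1>S2; S8-0>S2; S8-1>S8

Run two small machines in parallel and take their product. The first has 5 states tracking how much of the suffix `0110` has currently been matched; the second has 5 states tracking the count of `0`s modulo 5. A product state is a pair (one from each), accepting exactly when both do. After merging equivalent states the machine shrinks.
        0   1  
>  S0   S1  S0 
   S1   S2  S3 
   S2   S4  S2 
   S3   S2  S5 
   S4   S6  S4 
   S5   S7  S8 
   S6   S0  S6 
 * S7   S4  S2 
   S8   S2  S8 
(> = start, * = accepting)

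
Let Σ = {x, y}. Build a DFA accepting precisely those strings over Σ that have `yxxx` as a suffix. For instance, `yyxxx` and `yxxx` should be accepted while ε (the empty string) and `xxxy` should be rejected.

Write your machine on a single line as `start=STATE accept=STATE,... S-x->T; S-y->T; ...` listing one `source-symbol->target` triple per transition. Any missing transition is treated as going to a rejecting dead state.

Let each state record the length of the longest suffix of the input read so far that is also a prefix of `yxxx`. q1 means the last symbol is `y`; q2 means the last 2 symbols are `yx`; q3 means the last 3 symbols are `yxx`; q4 means the last 4 symbols are `yxxx`. Accept only at q4, where the string currently ends in `yxxx`.
A 5-state machine:
        x   y  
>  q0   q0  q1 
   q1   q2  q1 
   q2   q3  q1 
   q3   q4  q1 
 * q4   q0  q1 
(> = start, * = accepting)

start=q0; accept=q4; q0-x->q0; q0-y->q1; q1-x->q2; q1-y->q1; q2-x->q3; q2-y->q1; q3-x->q4; q3-y->q1; q4-x->q0; q4-y->q1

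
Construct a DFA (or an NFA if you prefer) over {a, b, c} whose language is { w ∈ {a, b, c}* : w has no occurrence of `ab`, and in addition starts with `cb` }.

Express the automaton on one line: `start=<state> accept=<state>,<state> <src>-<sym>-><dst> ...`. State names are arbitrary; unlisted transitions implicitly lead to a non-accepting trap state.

start=q0 accept=q3,q4 q0-a->q1 q0-b->q1 q0-c->q2 q1-a->q1 q1-b->q1 q1-c->q1 q2-a->q1 q2-b->q3 q2-c->q1 q3-a->q4 q3-b->q3 q3-c->q3 q4-a->q4 q4-b->q1 q4-c->q3

Build one automaton per condition and run them in lockstep. One (3 states) tracks partial matches of the forbidden pattern `ab`; the other (4 states) tracks whether the input so far still matches the prefix `cb`. Each combined state is a pair, one component from each; accept when both components accept. After merging equivalent states the machine shrinks.
A 5-state machine:
        a   b   c  
>  q0   q1  q1  q2 
   q1   q1  q1  q1 
   q2   q1  q3  q1 
 * q3   q4  q3  q3 
 * q4   q4  q1  q3 
(> = start, * = accepting)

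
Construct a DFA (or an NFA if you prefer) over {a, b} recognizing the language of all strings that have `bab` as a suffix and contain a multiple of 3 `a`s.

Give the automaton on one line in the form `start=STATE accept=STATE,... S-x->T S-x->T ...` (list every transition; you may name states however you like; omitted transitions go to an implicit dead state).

start=q0 accept=q11 q0-a->q1 q0-b->q2 q1-a->q3 q1-b->q4 q2-a->q5 q2-b->q2 q3-a->q0 q3-b->q6 q4-a->q7 q4-b->q4 q5-a->q3 q5-b->q8 q6-a->q9 q6-b->q6 q7-a->q0 q7-b->q10 q8-a->q7 q8-b->q4 q9-a->q1 q9-b->q11 q10-a->q9 q10-b->q6 q11-a->q5 q11-b->q2

Run two small machines in parallel and take their product. One (4 states) tracks how much of the suffix `bab` has currently been matched; the other (3 states) tracks the count of `a`s modulo 3. Each combined state is a pair, one component from each; accept when both components accept.
12 states suffice.
          a    b  
>  q0     q1   q2 
   q1     q3   q4 
   q2     q5   q2 
   q3     q0   q6 
   q4     q7   q4 
   q5     q3   q8 
   q6     q9   q6 
   q7     q0  q10 
   q8     q7   q4 
   q9     q1  q11 
   q10    q9   q6 
 * q11    q5   q2 
(> = start, * = accepting)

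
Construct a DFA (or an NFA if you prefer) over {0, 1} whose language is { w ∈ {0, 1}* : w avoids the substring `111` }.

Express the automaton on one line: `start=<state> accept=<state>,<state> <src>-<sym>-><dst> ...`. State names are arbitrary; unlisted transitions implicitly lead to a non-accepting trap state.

Track partial matches of the forbidden pattern `111`. State q3 is a dead state reached once `111` has occurred; every other state accepts. q0 means no part of `111` is currently matched.
A 4-state machine:
        0   1  
>* q0   q0  q1 
 * q1   q0  q2 
 * q2   q0  q3 
   q3   q3  q3 
(> = start, * = accepting)

start=q0 accept=q0,q1,q2 q0-0->q0 q0-1->q1 q1-0->q0 q1-1->q2 q2-0->q0 q2-1->q3 q3-0->q3 q3-1->q3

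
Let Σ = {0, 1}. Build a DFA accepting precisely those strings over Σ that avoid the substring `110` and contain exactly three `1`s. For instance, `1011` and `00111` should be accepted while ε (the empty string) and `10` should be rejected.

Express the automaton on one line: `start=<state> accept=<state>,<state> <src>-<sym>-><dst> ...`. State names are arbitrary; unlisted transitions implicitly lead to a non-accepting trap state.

Run two small machines in parallel and take their product. The first has 4 states tracking partial matches of the forbidden pattern `110`; the second has 5 states tracking the count of `1`s, saturating at 4. A product state is a pair (one from each), accepting exactly when both do. Minimizing collapses redundant product states.
With 9 states:
       0  1 
>  A   A  B 
   B   C  D 
   C   C  E 
   D   F  G 
   E   H  G 
   F   F  F 
 * G   F  F 
   H   H  I 
 * I   I  F 
(> = start, * = accepting)

start=A accept=G,I A-0->A A-1->B B-0->C B-1->D C-0->C C-1->E D-0->F D-1->G E-0->H E-1->G F-0->F F-1->F G-0->F G-1->F H-0->H H-1->I I-0->I I-1->F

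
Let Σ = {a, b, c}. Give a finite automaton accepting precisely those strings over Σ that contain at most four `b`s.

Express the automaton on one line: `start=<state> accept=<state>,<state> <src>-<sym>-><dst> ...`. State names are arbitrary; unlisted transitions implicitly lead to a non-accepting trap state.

Only the number of `b`s matters, and only up to 5. Make a chain S0 → S1 → S2 → S3 → S4 → S5 advanced by each `b` (with S5 absorbing); every other symbol self-loops. The accepting set is {S0, S1, S2, S3, S4}.
        a   b   c  
>* S0   S0  S1  S0 
 * S1   S1  S2  S1 
 * S2   S2  S3  S2 
 * S3   S3  S4  S3 
 * S4   S4  S5  S4 
   S5   S5  S5  S5 
(> = start, * = accepting)

start=S0 accept=S0,S1,S2,S3,S4 S0-a->S0 S0-b->S1 S0-c->S0 S1-a->S1 S1-b->S2 S1-c->S1 S2-a->S2 S2-b->S3 S2-c->S2 S3-a->S3 S3-b->S4 S3-c->S3 S4-a->S4 S4-b->S5 S4-c->S4 S5-a->S5 S5-b->S5 S5-c->S5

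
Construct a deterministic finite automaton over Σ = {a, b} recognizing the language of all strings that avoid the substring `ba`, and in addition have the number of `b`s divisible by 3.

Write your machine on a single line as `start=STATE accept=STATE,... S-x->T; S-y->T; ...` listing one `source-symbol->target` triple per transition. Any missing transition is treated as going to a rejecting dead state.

Run two small machines in parallel and take their product. One (3 states) tracks partial matches of the forbidden pattern `ba`; the other (3 states) tracks the count of `b`s modulo 3. Each combined state is a pair, one component from each; accept when both components accept. After merging equivalent states the machine shrinks.
With 5 states:
        a   b  
>* S0   S0  S1 
   S1   S2  S3 
   S2   S2  S2 
   S3   S2  S4 
 * S4   S2  S1 
(> = start, * = accepting)

start=S0; accept=S0,S4; S0-a->S0; S0-b->S1; S1-a->S2; S1-b->S3; S2-a->S2; S2-b->S2; S3-a->S2; S3-b->S4; S4-a->S2; S4-b->S1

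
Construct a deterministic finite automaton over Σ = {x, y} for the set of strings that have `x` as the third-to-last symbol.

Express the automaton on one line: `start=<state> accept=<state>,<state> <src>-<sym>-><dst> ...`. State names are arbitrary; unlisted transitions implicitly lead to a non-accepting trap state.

A DFA must remember the last 3 symbols (since which symbol is third-to-last isn't known until the input ends). Use one state per possible window of the last ≤3 symbols; accept from those whose window starts with `x`.
15 states suffice.
          x    y  
>  q0     q1   q2 
   q1     q3   q4 
   q2     q5   q6 
   q3     q7   q8 
   q4     q9  q10 
   q5    q11  q12 
   q6    q13  q14 
 * q7     q7   q8 
 * q8     q9  q10 
 * q9    q11  q12 
 * q10   q13  q14 
   q11    q7   q8 
   q12    q9  q10 
   q13   q11  q12 
   q14   q13  q14 
(> = start, * = accepting)

start=q0 accept=q7,q8,q9,q10 q0-x->q1 q0-y->q2 q1-x->q3 q1-y->q4 q2-x->q5 q2-y->q6 q3-x->q7 q3-y->q8 q4-x->q9 q4-y->q10 q5-x->q11 q5-y->q12 q6-x->q13 q6-y->q14 q7-x->q7 q7-y->q8 q8-x->q9 q8-y->q10 q9-x->q11 q9-y->q12 q10-x->q13 q10-y->q14 q11-x->q7 q11-y->q8 q12-x->q9 q12-y->q10 q13-x->q11 q13-y->q12 q14-x->q13 q14-y->q14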